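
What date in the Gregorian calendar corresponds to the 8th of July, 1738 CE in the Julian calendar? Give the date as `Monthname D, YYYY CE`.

July 19, 1738 CE

For dates in this range the Gregorian date is 11 days ahead of the Julian.
8 July 1738 Julian + 11 days → 19 July 1738 Gregorian.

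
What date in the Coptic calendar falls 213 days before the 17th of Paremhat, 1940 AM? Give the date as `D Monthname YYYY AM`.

20 Mesori 1939 AM

JDN of the 17th of Paremhat, 1940 AM = 2533446.
2533446 − 213 = 2533233.
JDN 2533233 in the Coptic calendar is 20 Mesori 1939 AM.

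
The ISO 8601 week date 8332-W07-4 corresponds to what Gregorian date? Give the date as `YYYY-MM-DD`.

8332-02-18

ISO week 1 of 8332 is the week containing the first Thursday of 8332.
Week 7, day 4 (Thursday) lands on 8332-02-18.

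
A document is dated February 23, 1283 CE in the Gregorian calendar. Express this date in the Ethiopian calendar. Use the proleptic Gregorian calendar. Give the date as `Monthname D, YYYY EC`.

Yekatit 22, 1275 EC

Both dates share Julian Day Number 2189720; in the Ethiopian calendar that is 22 Yekatit 1275 EC.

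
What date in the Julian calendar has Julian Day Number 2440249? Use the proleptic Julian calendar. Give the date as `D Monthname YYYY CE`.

14 January 1969 CE

JDN 2440249 is 27 January 1969 in the Gregorian calendar.
In the Julian calendar that day is 14 January 1969 CE.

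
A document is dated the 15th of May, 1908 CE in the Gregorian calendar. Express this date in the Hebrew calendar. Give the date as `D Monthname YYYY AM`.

Both dates share Julian Day Number 2418077; in the Hebrew calendar that is 14 Iyar 5668 AM.

14 Iyar 5668 AM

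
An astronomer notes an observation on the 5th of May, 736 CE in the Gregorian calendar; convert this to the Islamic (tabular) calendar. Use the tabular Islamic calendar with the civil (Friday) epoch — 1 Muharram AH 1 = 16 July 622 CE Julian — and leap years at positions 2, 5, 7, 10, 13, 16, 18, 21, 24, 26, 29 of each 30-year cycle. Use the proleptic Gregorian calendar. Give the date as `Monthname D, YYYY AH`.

Julian Day Number of the source date = 1990003.
Converting JDN 1990003 to the tabular Islamic calendar gives 14 Rabi' al-Thani 118 AH.

Rabi' al-Thani 14, 118 AH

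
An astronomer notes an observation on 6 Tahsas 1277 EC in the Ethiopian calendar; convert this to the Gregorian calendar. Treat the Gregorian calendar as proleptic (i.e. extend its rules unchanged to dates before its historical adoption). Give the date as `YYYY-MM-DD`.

Both dates share Julian Day Number 2190375; in the Gregorian calendar that is 9 December 1284 CE.

1284-12-09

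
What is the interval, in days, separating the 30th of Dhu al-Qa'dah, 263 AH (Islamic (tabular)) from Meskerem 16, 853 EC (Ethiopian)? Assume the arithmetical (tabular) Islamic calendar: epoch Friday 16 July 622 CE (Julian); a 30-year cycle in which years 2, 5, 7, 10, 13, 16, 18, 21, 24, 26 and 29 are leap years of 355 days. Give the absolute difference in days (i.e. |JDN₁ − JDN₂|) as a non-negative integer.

JDN of the first date = 2041608.
JDN of the second date = 2035429.
|2035429 − 2041608| = 6179.

6179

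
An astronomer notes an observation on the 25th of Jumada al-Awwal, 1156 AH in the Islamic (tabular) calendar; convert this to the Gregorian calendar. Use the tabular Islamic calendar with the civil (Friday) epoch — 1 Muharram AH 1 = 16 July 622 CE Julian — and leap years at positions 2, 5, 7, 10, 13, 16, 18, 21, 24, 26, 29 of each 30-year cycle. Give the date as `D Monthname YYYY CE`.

Julian Day Number of the source date = 2357875.
Converting JDN 2357875 to the Gregorian calendar gives 17 July 1743 CE.

17 July 1743 CE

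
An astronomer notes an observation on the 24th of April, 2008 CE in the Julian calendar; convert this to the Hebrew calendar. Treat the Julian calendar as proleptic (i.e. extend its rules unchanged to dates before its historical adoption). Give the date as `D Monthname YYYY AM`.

2 Iyar 5768 AM

Julian Day Number of the source date = 2454594.
Converting JDN 2454594 to the Hebrew calendar gives 2 Iyar 5768 AM.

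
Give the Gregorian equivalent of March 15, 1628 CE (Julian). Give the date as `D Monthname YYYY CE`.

For dates in this range the Gregorian date is 10 days ahead of the Julian.
15 March 1628 Julian + 10 days → 25 March 1628 Gregorian.

25 March 1628 CE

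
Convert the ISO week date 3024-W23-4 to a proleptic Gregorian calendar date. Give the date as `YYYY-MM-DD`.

3024-06-03

ISO week 1 of 3024 is the week containing the first Thursday of 3024.
Week 23, day 4 (Thursday) lands on 3024-06-03.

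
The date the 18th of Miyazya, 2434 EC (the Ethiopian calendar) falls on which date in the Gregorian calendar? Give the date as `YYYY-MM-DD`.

2442-04-29

Julian Day Number of the source date = 2613101.
Converting JDN 2613101 to the Gregorian calendar gives 29 April 2442 CE.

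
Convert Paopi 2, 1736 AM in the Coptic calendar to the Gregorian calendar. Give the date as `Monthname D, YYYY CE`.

Julian Day Number of the source date = 2458770.
Converting JDN 2458770 to the Gregorian calendar gives 13 October 2019 CE.

October 13, 2019 CE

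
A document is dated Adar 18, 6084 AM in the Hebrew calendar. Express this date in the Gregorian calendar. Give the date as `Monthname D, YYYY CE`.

Julian Day Number of the source date = 2569957.
Converting JDN 2569957 to the Gregorian calendar gives 15 March 2324 CE.

March 15, 2324 CE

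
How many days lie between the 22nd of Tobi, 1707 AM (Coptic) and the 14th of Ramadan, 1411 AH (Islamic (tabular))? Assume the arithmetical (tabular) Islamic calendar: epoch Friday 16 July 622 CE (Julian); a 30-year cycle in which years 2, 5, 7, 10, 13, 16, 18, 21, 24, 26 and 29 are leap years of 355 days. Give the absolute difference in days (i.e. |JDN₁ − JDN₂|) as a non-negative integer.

59

JDN of the first date = 2448287.
JDN of the second date = 2448346.
|2448346 − 2448287| = 59.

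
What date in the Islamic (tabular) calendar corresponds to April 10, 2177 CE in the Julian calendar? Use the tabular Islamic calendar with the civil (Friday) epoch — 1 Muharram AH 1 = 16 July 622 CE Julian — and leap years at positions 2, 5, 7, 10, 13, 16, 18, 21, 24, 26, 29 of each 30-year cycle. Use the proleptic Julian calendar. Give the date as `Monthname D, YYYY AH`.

Jumada al-Thani 25, 1603 AH

The source date corresponds to 24 April 2177 in the Gregorian calendar (JDN 2516307).
That day falls on 25 Jumada al-Thani 1603 AH in the tabular Islamic calendar.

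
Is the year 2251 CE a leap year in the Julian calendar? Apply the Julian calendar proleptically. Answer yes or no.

no

2251 mod 4 = 3, so it is a common year in the Julian calendar.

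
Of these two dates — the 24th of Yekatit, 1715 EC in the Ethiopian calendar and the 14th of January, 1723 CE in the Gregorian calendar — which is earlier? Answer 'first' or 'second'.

second

Converting both to JDN: 2350432 vs 2350386; the smaller is the second.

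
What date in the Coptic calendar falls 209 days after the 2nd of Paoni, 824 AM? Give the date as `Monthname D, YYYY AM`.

Koiak 26, 825 AM

JDN of the 2nd of Paoni, 824 AM = 2125902.
2125902 + 209 = 2126111.
JDN 2126111 in the Coptic calendar is Koiak 26, 825 AM.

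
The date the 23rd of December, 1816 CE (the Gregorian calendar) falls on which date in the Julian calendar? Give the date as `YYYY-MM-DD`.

1816-12-11

At this point the Julian calendar is 12 days behind the Gregorian.
23 December 1816 Gregorian − 12 days → 11 December 1816 Julian.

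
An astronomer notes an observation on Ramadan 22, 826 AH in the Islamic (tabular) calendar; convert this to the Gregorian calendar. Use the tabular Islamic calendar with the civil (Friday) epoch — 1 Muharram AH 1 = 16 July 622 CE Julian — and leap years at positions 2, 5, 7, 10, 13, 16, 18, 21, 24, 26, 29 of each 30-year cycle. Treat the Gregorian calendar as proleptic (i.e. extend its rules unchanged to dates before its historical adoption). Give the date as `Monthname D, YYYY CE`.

September 7, 1423 CE

Julian Day Number of the source date = 2241049.
Converting JDN 2241049 to the Gregorian calendar gives 7 September 1423 CE.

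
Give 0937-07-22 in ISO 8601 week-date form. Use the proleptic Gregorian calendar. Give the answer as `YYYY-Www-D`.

The weekday is Monday (ISO weekday 1).
That Monday belongs to ISO week 30 of ISO year 937.

0937-W30-1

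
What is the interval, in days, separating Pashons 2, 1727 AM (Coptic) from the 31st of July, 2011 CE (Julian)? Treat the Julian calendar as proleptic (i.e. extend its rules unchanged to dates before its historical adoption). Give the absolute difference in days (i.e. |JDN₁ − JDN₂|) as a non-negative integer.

95

First date → JDN 2455692; second date → JDN 2455787.
The interval is |2455692 − 2455787| = 95 days.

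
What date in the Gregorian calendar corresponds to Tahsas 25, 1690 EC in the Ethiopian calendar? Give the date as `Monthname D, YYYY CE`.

Julian Day Number of the source date = 2341242.
Converting JDN 2341242 to the Gregorian calendar gives 31 December 1697 CE.

December 31, 1697 CE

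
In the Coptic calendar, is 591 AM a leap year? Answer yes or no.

591 mod 4 = 3; in the Coptic calendar a year is leap when year mod 4 = 3, so it is a leap year.

yes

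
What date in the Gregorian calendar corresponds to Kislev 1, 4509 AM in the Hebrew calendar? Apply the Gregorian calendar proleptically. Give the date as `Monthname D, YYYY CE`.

November 1, 748 CE

Both dates share Julian Day Number 1994566; in the Gregorian calendar that is 1 November 748 CE.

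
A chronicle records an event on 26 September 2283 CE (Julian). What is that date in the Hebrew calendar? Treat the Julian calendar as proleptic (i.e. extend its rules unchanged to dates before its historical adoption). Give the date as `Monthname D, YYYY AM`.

Tishrei 18, 6044 AM

Julian Day Number of the source date = 2555192.
Converting JDN 2555192 to the Hebrew calendar gives 18 Tishrei 6044 AM.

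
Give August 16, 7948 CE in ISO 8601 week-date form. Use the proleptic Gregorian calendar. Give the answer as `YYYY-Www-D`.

The weekday is Monday (ISO weekday 1).
That Monday belongs to ISO week 34 of ISO year 7948.

7948-W34-1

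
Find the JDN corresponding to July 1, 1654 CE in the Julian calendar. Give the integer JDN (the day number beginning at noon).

2325363

Equivalently 11 July 1654 (Gregorian).
JDN 2451545 is 1 January 2000 CE (Gregorian); the target day is −126182 days from there, so JDN = 2325363.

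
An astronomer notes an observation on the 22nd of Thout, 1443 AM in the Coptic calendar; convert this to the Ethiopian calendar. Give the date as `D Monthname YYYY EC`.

22 Meskerem 1719 EC

Both dates share Julian Day Number 2351741; in the Ethiopian calendar that is 22 Meskerem 1719 EC.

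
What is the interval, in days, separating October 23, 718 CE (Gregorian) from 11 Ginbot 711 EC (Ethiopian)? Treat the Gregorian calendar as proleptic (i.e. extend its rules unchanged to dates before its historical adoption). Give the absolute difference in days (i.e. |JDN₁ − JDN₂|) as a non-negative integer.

199

First date → JDN 1983599; second date → JDN 1983798.
The interval is |1983599 − 1983798| = 199 days.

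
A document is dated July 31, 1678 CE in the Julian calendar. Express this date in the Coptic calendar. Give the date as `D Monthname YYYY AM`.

The source date corresponds to 10 August 1678 in the Gregorian calendar (JDN 2334159).
That day falls on 7 Mesori 1394 AM in the Coptic calendar.

7 Mesori 1394 AM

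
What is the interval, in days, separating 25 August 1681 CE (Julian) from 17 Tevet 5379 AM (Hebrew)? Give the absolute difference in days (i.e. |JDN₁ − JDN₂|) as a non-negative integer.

22890

JDN of the first date = 2335280.
JDN of the second date = 2312390.
|2312390 − 2335280| = 22890.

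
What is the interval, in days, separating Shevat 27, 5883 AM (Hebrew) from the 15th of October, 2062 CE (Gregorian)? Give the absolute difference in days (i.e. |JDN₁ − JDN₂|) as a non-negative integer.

First date → JDN 2496523; second date → JDN 2474478.
The interval is |2496523 − 2474478| = 22045 days.

22045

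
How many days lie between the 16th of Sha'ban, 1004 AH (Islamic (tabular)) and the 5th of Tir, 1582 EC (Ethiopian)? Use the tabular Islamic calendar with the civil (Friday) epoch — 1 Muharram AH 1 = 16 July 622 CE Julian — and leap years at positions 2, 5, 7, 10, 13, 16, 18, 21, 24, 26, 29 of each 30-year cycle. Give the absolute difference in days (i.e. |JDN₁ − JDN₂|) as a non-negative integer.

JDN of the first date = 2304092.
JDN of the second date = 2301805.
|2301805 − 2304092| = 2287.

2287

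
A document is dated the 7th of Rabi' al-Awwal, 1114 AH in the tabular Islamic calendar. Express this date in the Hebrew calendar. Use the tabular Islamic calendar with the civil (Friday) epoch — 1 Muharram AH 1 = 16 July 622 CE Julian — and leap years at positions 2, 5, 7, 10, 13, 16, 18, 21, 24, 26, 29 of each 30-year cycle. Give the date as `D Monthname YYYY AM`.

Both dates share Julian Day Number 2342915; in the Hebrew calendar that is 7 Av 5462 AM.

7 Av 5462 AM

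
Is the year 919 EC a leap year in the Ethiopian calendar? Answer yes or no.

yes

919 mod 4 = 3; in the Ethiopian calendar a year is leap when year mod 4 = 3, so it is a leap year.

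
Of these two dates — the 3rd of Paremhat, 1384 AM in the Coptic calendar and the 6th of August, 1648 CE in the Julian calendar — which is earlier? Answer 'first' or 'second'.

second

First date → JDN 2330353; second date → JDN 2323208.
JDN 2323208 < JDN 2330353, so the second date is earlier.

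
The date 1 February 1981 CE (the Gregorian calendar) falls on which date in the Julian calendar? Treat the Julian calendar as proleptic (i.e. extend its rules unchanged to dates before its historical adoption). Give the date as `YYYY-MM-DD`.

For dates in this range the Gregorian date is 13 days ahead of the Julian.
1 February 1981 Gregorian − 13 days → 19 January 1981 Julian.

1981-01-19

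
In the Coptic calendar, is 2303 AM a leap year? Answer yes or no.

2303 mod 4 = 3; in the Coptic calendar a year is leap when year mod 4 = 3, so it is a leap year.

yes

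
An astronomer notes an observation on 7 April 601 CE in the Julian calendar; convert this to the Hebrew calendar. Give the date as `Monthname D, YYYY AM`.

Nisan 28, 4361 AM

Julian Day Number of the source date = 1940670.
Converting JDN 1940670 to the Hebrew calendar gives 28 Nisan 4361 AM.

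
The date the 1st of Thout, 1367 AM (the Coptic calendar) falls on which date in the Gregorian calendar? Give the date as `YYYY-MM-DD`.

1650-09-08

Both dates share Julian Day Number 2323961; in the Gregorian calendar that is 8 September 1650 CE.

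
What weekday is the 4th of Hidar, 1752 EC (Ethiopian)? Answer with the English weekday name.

Equivalently 12 November 1759 Gregorian, JDN 2363837.
2363837 ≡ 0 (mod 7); counting from Monday = 0 gives Monday.

Monday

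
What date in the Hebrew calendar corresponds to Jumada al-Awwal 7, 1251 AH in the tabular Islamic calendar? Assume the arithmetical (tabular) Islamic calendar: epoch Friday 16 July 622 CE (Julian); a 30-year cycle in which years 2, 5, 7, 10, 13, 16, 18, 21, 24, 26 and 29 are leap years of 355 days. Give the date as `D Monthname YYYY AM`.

6 Elul 5595 AM

The source date corresponds to 31 August 1835 in the Gregorian calendar (JDN 2391522).
That day falls on 6 Elul 5595 AM in the Hebrew calendar.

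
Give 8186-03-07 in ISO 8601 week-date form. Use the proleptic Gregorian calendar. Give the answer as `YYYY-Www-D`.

8186-W10-2

The weekday is Tuesday (ISO weekday 2).
That Tuesday belongs to ISO week 10 of ISO year 8186.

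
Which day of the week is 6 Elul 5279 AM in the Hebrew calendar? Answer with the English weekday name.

This is JDN 2276087 (13 August 1519 Gregorian).
2276087 ≡ 2 (mod 7); counting from Monday = 0 gives Wednesday.

Wednesday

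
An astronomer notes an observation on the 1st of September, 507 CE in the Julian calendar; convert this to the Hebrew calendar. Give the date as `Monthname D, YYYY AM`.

Elul 7, 4267 AM

Both dates share Julian Day Number 1906483; in the Hebrew calendar that is 7 Elul 4267 AM.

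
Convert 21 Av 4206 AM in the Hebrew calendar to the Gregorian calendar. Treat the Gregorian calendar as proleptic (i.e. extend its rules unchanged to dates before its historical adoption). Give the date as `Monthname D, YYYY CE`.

Julian Day Number of the source date = 1884170.
Converting JDN 1884170 to the Gregorian calendar gives 31 July 446 CE.

July 31, 446 CE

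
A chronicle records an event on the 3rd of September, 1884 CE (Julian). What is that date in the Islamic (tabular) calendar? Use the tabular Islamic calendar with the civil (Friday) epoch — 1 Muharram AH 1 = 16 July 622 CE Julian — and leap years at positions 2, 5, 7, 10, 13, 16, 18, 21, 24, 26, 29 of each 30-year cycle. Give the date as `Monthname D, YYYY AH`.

Dhu al-Qa'dah 24, 1301 AH

Julian Day Number of the source date = 2409435.
Converting JDN 2409435 to the tabular Islamic calendar gives 24 Dhu al-Qa'dah 1301 AH.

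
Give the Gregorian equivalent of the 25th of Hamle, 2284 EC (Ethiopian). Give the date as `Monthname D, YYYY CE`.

Both dates share Julian Day Number 2558411; in the Gregorian calendar that is 3 August 2292 CE.

August 3, 2292 CE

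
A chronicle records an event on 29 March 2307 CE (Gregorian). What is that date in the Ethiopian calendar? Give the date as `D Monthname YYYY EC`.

Julian Day Number of the source date = 2563761.
Converting JDN 2563761 to the Ethiopian calendar gives 17 Megabit 2299 EC.

17 Megabit 2299 EC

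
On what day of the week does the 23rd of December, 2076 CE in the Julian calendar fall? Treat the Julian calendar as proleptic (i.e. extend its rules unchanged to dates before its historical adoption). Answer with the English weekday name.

Tuesday

Equivalently 5 January 2077 Gregorian, JDN 2479674.
JDN 2479674 mod 7 = 1, and JDN 0 was a Monday, so this is a Tuesday.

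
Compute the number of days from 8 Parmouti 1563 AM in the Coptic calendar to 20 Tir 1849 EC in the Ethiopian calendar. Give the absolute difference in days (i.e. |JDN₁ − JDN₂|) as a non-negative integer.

3575

JDN of the first date = 2395767.
JDN of the second date = 2399342.
|2399342 − 2395767| = 3575.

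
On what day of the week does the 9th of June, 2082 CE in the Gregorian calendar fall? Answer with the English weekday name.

Since JDN mod 7 = 1 (0 = Monday), the day is Tuesday.

Tuesday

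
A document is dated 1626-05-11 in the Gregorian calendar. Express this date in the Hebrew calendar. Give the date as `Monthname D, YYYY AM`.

Both dates share Julian Day Number 2315075; in the Hebrew calendar that is 15 Iyar 5386 AM.

Iyar 15, 5386 AM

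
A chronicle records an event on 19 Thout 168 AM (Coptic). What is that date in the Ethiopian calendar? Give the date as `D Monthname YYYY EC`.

Both dates share Julian Day Number 1886045; in the Ethiopian calendar that is 19 Meskerem 444 EC.

19 Meskerem 444 EC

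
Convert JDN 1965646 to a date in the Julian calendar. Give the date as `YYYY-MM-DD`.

0669-08-24

The proleptic Gregorian equivalent of JDN 1965646 is 27 August 669.
In the Julian calendar that day is 0669-08-24.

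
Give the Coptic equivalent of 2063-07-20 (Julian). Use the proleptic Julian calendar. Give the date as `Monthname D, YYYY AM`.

Epip 26, 1779 AM

The source date corresponds to 2 August 2063 in the Gregorian calendar (JDN 2474769).
That day falls on 26 Epip 1779 AM in the Coptic calendar.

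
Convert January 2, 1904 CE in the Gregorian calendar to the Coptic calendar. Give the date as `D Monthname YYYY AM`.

23 Koiak 1620 AM

Julian Day Number of the source date = 2416482.
Converting JDN 2416482 to the Coptic calendar gives 23 Koiak 1620 AM.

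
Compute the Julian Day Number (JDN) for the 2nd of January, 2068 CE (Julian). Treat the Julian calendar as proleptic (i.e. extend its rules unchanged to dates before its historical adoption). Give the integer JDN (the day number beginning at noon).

Equivalently 15 January 2068 (Gregorian).
JDN 2451545 is 1 January 2000 CE (Gregorian); the target day is +24851 days from there, so JDN = 2476396.

2476396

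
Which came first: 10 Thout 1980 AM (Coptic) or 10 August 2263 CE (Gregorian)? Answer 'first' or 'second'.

second

First date → JDN 2547869; second date → JDN 2547825.
JDN 2547825 < JDN 2547869, so the second date is earlier.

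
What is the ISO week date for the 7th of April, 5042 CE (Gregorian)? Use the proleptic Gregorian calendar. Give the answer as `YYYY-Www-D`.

5042-W14-4

The weekday is Thursday (ISO weekday 4).
That Thursday belongs to ISO week 14 of ISO year 5042.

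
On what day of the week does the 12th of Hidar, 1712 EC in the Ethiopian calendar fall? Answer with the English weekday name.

Equivalently 20 November 1719 Gregorian, JDN 2349235.
JDN 2349235 mod 7 = 0, and JDN 0 was a Monday, so this is a Monday.

Monday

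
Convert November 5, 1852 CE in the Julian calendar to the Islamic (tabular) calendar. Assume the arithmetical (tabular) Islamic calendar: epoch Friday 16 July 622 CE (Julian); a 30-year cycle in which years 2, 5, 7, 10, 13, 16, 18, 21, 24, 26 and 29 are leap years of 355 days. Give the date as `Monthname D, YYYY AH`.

Julian Day Number of the source date = 2397810.
Converting JDN 2397810 to the tabular Islamic calendar gives 4 Safar 1269 AH.

Safar 4, 1269 AH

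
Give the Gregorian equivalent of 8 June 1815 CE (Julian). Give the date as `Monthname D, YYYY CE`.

June 20, 1815 CE

For dates in this range the Gregorian date is 12 days ahead of the Julian.
8 June 1815 Julian + 12 days → 20 June 1815 Gregorian.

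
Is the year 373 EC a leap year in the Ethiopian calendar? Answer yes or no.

373 mod 4 = 1; in the Ethiopian calendar a year is leap when year mod 4 = 3, so it is a common year.

no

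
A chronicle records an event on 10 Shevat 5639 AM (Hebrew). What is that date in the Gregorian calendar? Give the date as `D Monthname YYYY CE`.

Both dates share Julian Day Number 2407384; in the Gregorian calendar that is 3 February 1879 CE.

3 February 1879 CE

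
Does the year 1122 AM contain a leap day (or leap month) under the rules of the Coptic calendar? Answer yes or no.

1122 mod 4 = 2; in the Coptic calendar a year is leap when year mod 4 = 3, so it is a common year.

no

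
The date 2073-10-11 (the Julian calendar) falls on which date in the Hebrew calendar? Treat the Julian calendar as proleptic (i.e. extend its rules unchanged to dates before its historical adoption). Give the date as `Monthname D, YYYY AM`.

Tishrei 23, 5834 AM

The source date corresponds to 24 October 2073 in the Gregorian calendar (JDN 2478505).
That day falls on 23 Tishrei 5834 AM in the Hebrew calendar.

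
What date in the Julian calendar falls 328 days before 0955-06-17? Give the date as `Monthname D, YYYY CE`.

July 24, 954 CE

JDN of 0955-06-17 = 2070039.
2070039 − 328 = 2069711.
JDN 2069711 in the Julian calendar is July 24, 954 CE.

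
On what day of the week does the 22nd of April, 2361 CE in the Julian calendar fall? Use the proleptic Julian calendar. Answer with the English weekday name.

This is JDN 2583525 (8 May 2361 Gregorian).
JDN 2583525 mod 7 = 0, and JDN 0 was a Monday, so this is a Monday.

Monday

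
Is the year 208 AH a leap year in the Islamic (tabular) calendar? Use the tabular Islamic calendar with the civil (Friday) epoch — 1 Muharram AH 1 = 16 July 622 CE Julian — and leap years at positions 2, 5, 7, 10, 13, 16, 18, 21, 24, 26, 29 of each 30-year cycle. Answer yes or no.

Year 208 AH is year 28 of its 30-year cycle; leap positions are 2, 5, 7, 10, 13, 16, 18, 21, 24, 26, 29, so it is a common year (354 days).

no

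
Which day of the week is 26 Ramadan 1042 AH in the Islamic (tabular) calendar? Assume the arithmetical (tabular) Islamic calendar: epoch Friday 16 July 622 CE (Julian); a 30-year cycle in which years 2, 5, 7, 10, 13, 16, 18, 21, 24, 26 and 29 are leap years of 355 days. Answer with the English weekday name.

Wednesday

In the Gregorian calendar this is 6 April 1633 (JDN 2317597).
JDN 2317597 mod 7 = 2, and JDN 0 was a Monday, so this is a Wednesday.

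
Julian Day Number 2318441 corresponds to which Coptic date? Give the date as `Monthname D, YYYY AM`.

The Gregorian equivalent of JDN 2318441 is 29 July 1635.
In the Coptic calendar that day is Epip 25, 1351 AM.

Epip 25, 1351 AM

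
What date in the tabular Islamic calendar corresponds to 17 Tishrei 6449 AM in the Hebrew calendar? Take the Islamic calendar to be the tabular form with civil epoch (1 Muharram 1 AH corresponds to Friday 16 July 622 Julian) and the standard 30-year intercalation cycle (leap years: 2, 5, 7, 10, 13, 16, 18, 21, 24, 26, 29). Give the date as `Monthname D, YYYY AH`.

Sha'ban 15, 2130 AH

The source date corresponds to 3 October 2688 in the Gregorian calendar (JDN 2703108).
That day falls on 15 Sha'ban 2130 AH in the tabular Islamic calendar.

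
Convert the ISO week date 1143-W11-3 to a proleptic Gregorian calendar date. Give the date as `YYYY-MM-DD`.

ISO week 1 of 1143 is the week containing the first Thursday of 1143.
Week 11, day 3 (Wednesday) lands on 1143-03-17.

1143-03-17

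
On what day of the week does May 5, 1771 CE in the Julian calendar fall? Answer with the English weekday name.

Thursday

Equivalently 16 May 1771 Gregorian, JDN 2368040.
2368040 ≡ 3 (mod 7); counting from Monday = 0 gives Thursday.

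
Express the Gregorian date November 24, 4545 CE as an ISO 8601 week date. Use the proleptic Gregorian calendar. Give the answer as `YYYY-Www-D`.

4545-W47-3

The weekday is Wednesday (ISO weekday 3).
That Wednesday belongs to ISO week 47 of ISO year 4545.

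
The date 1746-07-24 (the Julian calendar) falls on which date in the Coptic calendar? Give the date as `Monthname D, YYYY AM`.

Epip 30, 1462 AM

Julian Day Number of the source date = 2358989.
Converting JDN 2358989 to the Coptic calendar gives 30 Epip 1462 AM.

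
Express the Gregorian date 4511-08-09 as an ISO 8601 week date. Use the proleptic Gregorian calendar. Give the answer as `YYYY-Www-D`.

The weekday is Sunday (ISO weekday 7).
That Sunday belongs to ISO week 32 of ISO year 4511.

4511-W32-7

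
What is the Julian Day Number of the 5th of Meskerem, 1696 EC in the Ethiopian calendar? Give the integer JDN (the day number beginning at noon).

Equivalently 14 September 1703 (Gregorian).
JDN 2451545 is 1 January 2000 CE (Gregorian); the target day is −108221 days from there, so JDN = 2343324.

2343324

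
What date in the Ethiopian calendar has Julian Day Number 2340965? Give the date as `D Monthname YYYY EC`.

JDN 2340965 is 29 March 1697 in the Gregorian calendar.
In the Ethiopian calendar that day is 23 Megabit 1689 EC.

23 Megabit 1689 EC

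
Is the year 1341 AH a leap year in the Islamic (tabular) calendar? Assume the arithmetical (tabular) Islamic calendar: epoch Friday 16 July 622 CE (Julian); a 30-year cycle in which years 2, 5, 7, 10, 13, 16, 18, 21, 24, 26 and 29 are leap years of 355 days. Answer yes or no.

Year 1341 AH is year 21 of its 30-year cycle; leap positions are 2, 5, 7, 10, 13, 16, 18, 21, 24, 26, 29, so it is a leap year (355 days).

yes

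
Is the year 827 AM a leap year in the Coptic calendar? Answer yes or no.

827 mod 4 = 3; in the Coptic calendar a year is leap when year mod 4 = 3, so it is a leap year.

yes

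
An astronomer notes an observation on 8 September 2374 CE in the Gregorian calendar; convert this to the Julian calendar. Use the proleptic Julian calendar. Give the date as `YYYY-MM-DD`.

At this point the Julian calendar is 16 days behind the Gregorian.
8 September 2374 Gregorian − 16 days → 23 August 2374 Julian.

2374-08-23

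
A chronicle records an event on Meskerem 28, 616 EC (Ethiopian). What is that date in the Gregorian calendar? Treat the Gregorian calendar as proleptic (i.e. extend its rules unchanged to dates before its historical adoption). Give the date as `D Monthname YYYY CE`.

Both dates share Julian Day Number 1948877; in the Gregorian calendar that is 29 September 623 CE.

29 September 623 CE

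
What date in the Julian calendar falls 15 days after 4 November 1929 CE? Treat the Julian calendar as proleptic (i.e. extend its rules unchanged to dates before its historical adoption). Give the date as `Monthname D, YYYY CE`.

November 19, 1929 CE

Counting 15 days forward from JDN 2425933 reaches JDN 2425948, which is November 19, 1929 CE.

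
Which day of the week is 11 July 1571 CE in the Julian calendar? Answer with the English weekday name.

Wednesday

This is JDN 2295057 (21 July 1571 Gregorian).
JDN 2295057 mod 7 = 2, and JDN 0 was a Monday, so this is a Wednesday.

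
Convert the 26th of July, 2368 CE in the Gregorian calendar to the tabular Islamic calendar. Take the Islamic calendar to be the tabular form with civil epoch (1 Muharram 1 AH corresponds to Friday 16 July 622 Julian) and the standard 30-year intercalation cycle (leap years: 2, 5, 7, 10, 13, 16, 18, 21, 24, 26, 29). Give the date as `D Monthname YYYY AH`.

Julian Day Number of the source date = 2586161.
Converting JDN 2586161 to the tabular Islamic calendar gives 9 Sha'ban 1800 AH.

9 Sha'ban 1800 AH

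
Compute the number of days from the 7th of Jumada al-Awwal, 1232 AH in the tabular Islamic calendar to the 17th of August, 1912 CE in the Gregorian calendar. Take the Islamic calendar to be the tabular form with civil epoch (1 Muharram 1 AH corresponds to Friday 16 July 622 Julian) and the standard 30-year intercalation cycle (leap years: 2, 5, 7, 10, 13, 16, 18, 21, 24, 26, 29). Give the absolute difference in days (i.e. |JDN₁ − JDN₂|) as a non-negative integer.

JDN of the first date = 2384789.
JDN of the second date = 2419632.
|2419632 − 2384789| = 34843.

34843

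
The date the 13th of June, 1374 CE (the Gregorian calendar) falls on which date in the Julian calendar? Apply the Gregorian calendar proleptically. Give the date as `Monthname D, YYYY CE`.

For dates in this range the Gregorian date is 8 days ahead of the Julian.
13 June 1374 Gregorian − 8 days → 5 June 1374 Julian.

June 5, 1374 CE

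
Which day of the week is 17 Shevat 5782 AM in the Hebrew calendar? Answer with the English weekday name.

This is JDN 2459599 (19 January 2022 Gregorian).
Since JDN mod 7 = 2 (0 = Monday), the day is Wednesday.

Wednesday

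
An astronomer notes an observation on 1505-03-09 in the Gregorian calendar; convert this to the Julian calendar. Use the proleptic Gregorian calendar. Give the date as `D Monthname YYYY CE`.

For dates in this range the Gregorian date is 10 days ahead of the Julian.
9 March 1505 Gregorian − 10 days → 27 February 1505 Julian.

27 February 1505 CE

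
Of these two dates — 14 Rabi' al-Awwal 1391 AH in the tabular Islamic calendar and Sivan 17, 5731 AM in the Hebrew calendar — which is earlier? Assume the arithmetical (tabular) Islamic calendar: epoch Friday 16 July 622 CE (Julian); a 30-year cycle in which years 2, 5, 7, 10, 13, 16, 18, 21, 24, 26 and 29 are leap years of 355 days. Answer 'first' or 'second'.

first

First date → JDN 2441082; second date → JDN 2441113.
JDN 2441082 < JDN 2441113, so the first date is earlier.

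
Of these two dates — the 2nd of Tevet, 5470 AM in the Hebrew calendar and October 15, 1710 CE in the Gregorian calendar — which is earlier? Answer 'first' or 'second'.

first

The two dates have Julian Day Numbers 2345598 and 2345912 respectively.
Since 2345598 < 2345912, the first date comes first.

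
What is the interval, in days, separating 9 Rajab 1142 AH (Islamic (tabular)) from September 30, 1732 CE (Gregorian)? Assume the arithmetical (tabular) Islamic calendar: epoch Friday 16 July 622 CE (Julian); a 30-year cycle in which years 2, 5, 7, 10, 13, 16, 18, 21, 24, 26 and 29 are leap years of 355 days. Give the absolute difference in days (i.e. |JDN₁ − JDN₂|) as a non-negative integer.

976

First date → JDN 2352957; second date → JDN 2353933.
The interval is |2352957 − 2353933| = 976 days.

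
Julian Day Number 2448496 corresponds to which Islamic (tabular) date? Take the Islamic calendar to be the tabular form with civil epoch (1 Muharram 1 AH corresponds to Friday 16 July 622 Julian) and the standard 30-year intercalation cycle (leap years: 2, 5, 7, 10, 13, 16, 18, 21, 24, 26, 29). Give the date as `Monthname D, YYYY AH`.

The Gregorian equivalent of JDN 2448496 is 27 August 1991.
In the tabular Islamic calendar that day is Safar 16, 1412 AH.

Safar 16, 1412 AH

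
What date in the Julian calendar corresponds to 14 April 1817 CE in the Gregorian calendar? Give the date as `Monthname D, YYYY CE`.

At this point the Julian calendar is 12 days behind the Gregorian.
14 April 1817 Gregorian − 12 days → 2 April 1817 Julian.

April 2, 1817 CE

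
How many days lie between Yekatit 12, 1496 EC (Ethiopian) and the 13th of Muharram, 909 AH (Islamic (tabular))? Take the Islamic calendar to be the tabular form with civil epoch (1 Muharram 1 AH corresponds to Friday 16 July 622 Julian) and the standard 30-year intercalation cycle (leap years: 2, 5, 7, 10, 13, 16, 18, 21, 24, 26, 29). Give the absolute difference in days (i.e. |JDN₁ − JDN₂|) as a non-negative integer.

214

JDN of the first date = 2270431.
JDN of the second date = 2270217.
|2270217 − 2270431| = 214.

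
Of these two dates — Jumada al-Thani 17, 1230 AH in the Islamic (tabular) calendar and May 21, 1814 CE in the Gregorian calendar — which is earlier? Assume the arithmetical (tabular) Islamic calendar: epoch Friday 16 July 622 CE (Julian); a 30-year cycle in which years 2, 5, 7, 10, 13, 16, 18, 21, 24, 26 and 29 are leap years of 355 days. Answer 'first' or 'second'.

second

The two dates have Julian Day Numbers 2384121 and 2383750 respectively.
Since 2383750 < 2384121, the second date comes first.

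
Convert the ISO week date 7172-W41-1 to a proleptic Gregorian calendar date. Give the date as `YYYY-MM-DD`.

7172-10-09

ISO week 1 of 7172 is the week containing the first Thursday of 7172.
Week 41, day 1 (Monday) lands on 7172-10-09.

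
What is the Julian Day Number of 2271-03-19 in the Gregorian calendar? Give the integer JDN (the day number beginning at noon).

2550603

JDN 2451545 is 1 January 2000 CE (Gregorian); the target day is +99058 days from there, so JDN = 2550603.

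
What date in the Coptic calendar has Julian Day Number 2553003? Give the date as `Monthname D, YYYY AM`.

The Gregorian equivalent of JDN 2553003 is 13 October 2277.
In the Coptic calendar that day is Paopi 1, 1994 AM.

Paopi 1, 1994 AM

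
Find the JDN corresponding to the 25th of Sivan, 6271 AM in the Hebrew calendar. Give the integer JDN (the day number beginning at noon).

In the Gregorian calendar the same day is 22 June 2511.
JDN 2400001 is 17 November 1858 CE (Gregorian), MJD 0; the target day is +238355 days from there, so JDN = 2638356.

2638356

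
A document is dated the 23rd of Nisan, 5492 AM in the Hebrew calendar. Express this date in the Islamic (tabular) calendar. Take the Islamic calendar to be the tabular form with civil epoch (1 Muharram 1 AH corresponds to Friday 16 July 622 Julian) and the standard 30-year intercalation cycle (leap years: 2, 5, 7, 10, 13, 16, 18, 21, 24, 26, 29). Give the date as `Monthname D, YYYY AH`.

Shawwal 22, 1144 AH

Julian Day Number of the source date = 2353768.
Converting JDN 2353768 to the tabular Islamic calendar gives 22 Shawwal 1144 AH.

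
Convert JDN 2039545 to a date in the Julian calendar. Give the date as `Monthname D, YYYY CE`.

JDN 2039545 is 25 December 871 in the proleptic Gregorian calendar.
In the Julian calendar that day is December 21, 871 CE.

December 21, 871 CE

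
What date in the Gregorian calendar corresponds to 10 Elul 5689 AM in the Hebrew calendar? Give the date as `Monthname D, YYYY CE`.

Julian Day Number of the source date = 2425870.
Converting JDN 2425870 to the Gregorian calendar gives 15 September 1929 CE.

September 15, 1929 CE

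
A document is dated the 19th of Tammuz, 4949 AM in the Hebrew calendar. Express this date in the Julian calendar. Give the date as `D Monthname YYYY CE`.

Julian Day Number of the source date = 2155527.
Converting JDN 2155527 to the Julian calendar gives 6 July 1189 CE.

6 July 1189 CE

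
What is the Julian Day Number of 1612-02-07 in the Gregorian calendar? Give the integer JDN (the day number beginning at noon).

2309868

JDN 2451545 is 1 January 2000 CE (Gregorian); the target day is −141677 days from there, so JDN = 2309868.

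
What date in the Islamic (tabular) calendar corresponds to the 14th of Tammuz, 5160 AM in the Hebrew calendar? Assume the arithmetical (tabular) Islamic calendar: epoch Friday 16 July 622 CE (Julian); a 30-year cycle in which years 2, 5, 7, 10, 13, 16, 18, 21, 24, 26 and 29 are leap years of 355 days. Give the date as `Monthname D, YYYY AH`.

Julian Day Number of the source date = 2232596.
Converting JDN 2232596 to the tabular Islamic calendar gives 14 Dhu al-Qa'dah 802 AH.

Dhu al-Qa'dah 14, 802 AH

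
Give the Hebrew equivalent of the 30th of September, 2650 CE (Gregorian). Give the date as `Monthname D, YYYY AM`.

Julian Day Number of the source date = 2689225.
Converting JDN 2689225 to the Hebrew calendar gives 12 Tishrei 6411 AM.

Tishrei 12, 6411 AM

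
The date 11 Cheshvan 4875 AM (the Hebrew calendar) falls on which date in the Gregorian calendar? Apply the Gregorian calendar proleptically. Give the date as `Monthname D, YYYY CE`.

October 20, 1114 CE

Julian Day Number of the source date = 2128232.
Converting JDN 2128232 to the Gregorian calendar gives 20 October 1114 CE.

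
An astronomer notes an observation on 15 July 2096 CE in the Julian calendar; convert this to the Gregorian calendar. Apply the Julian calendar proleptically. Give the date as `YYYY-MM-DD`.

2096-07-28

For dates in this range the Gregorian date is 13 days ahead of the Julian.
15 July 2096 Julian + 13 days → 28 July 2096 Gregorian.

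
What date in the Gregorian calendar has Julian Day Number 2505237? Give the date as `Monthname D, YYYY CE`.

January 2, 2147 CE

JDN 2451545 is 1 Jan 2000; 2505237 is +53692 days from there.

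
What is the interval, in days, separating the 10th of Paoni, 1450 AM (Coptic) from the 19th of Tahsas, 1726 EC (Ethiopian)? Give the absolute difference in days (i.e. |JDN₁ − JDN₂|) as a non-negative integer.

171

JDN of the first date = 2354556.
JDN of the second date = 2354385.
|2354385 − 2354556| = 171.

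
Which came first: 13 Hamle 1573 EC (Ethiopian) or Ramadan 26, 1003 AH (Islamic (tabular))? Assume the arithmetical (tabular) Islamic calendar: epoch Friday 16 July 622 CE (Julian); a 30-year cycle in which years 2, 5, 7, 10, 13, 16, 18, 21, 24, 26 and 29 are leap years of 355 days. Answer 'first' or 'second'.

First date → JDN 2298706; second date → JDN 2303776.
JDN 2298706 < JDN 2303776, so the first date is earlier.

first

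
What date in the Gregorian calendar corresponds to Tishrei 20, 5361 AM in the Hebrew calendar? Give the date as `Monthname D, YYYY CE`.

September 28, 1600 CE

Both dates share Julian Day Number 2305719; in the Gregorian calendar that is 28 September 1600 CE.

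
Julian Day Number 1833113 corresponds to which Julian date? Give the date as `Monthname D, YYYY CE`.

October 16, 306 CE

The proleptic Gregorian equivalent of JDN 1833113 is 17 October 306.
In the Julian calendar that day is October 16, 306 CE.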